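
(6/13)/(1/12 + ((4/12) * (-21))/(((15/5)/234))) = -72/85163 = -0.00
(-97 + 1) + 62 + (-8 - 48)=-90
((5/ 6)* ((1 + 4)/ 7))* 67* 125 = 209375/ 42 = 4985.12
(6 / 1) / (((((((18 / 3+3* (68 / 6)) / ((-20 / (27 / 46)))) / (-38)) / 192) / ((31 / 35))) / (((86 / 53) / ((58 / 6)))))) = 298250752 / 53795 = 5544.21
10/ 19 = 0.53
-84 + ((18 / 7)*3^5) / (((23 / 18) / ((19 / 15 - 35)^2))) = 97368036 / 175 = 556388.78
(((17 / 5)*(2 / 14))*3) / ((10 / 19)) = 969 / 350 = 2.77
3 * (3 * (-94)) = -846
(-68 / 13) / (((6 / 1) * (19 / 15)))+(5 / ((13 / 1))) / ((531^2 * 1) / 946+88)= -61995660 / 90206623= -0.69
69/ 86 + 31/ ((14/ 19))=12905/ 301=42.87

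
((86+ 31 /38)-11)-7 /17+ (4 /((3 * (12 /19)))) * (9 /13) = 645517 /8398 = 76.87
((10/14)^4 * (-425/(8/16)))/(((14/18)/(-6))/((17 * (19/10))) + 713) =-0.31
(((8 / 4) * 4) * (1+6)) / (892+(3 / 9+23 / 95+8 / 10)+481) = 15960 / 391697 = 0.04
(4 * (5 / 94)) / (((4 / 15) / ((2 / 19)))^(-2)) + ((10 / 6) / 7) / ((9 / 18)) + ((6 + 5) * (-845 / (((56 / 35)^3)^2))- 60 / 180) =-2144340984211 / 3881041920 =-552.52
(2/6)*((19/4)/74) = 19/888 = 0.02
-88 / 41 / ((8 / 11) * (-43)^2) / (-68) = 121 / 5155012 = 0.00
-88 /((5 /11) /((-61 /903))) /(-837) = -59048 /3779055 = -0.02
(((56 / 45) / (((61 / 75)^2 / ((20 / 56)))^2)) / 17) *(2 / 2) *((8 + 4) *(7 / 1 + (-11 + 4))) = 0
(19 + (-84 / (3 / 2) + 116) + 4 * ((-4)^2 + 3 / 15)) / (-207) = -719 / 1035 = -0.69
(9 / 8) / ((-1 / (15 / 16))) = -135 / 128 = -1.05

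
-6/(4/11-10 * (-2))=-33/112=-0.29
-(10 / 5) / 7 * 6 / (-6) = 2 / 7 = 0.29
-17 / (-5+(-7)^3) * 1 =17 / 348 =0.05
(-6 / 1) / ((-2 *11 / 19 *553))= 57 / 6083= 0.01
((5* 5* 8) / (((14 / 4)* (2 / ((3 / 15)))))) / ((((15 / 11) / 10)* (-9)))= -880 / 189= -4.66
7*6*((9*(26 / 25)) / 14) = 28.08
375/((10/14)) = 525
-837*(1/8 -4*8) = 213435/8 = 26679.38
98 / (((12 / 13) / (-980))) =-312130 / 3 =-104043.33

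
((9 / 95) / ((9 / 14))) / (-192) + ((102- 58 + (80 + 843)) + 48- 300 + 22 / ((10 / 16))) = 6841817 / 9120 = 750.20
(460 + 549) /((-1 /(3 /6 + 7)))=-15135 /2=-7567.50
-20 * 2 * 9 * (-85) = 30600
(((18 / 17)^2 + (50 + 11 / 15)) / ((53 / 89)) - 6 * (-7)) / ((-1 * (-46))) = 29655931 / 10568730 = 2.81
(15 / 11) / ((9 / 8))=1.21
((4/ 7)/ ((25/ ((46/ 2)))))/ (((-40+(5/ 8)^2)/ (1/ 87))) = -5888/ 38595375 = -0.00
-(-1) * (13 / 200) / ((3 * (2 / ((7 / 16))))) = 91 / 19200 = 0.00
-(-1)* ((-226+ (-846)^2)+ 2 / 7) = 5008432 / 7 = 715490.29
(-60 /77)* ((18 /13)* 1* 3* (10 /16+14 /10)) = -6561 /1001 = -6.55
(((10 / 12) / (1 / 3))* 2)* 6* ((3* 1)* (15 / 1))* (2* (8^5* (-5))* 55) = -24330240000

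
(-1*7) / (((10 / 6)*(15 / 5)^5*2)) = -7 / 810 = -0.01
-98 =-98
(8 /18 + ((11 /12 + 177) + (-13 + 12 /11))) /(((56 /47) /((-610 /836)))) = -944891525 /9269568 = -101.93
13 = 13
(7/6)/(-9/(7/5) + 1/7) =-49/264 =-0.19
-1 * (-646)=646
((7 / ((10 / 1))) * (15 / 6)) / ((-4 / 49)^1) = -343 / 16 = -21.44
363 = 363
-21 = -21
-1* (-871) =871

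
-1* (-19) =19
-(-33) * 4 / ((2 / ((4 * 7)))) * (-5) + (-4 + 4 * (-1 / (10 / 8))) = -9247.20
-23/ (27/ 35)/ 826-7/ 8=-11611/ 12744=-0.91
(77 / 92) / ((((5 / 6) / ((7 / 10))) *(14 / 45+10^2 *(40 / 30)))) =0.01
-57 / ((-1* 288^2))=19 / 27648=0.00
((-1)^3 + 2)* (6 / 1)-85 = -79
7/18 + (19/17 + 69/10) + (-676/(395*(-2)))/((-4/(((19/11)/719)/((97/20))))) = 389756562647/46364100255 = 8.41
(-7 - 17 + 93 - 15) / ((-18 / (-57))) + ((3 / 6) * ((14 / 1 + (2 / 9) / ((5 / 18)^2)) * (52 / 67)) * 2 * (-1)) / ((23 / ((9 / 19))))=124970229 / 731975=170.73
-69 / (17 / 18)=-1242 / 17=-73.06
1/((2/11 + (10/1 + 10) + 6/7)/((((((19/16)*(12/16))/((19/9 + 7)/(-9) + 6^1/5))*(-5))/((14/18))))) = -1485/1024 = -1.45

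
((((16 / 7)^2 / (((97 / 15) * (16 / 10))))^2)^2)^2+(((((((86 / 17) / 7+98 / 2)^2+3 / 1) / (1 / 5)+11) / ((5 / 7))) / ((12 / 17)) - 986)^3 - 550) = 3625266669909558327381330896375378546230772590229017 / 276403176425810060240618105480633688000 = 13115864719024.40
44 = 44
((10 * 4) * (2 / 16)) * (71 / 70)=71 / 14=5.07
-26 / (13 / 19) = -38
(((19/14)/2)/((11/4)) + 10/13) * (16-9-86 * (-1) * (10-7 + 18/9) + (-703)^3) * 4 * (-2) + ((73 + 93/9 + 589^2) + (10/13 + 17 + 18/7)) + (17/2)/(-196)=474940295137603/168168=2824201364.93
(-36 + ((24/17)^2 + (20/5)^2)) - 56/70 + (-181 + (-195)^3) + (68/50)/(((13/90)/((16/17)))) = -139292013784/18785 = -7415065.95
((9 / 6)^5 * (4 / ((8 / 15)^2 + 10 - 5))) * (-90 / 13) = -2460375 / 61828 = -39.79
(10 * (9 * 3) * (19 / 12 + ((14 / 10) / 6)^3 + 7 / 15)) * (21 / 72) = 389851 / 2400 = 162.44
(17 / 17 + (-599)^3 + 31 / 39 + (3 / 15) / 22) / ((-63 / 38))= 17518275689449 / 135135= 129635369.74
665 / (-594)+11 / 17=-4771 / 10098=-0.47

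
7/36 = 0.19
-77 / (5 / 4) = -308 / 5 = -61.60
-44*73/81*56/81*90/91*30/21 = -2569600/66339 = -38.73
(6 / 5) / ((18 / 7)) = 7 / 15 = 0.47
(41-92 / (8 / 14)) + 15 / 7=-825 / 7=-117.86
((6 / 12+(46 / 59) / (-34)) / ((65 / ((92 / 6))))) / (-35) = -7337 / 2281825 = -0.00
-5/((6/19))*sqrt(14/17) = -95*sqrt(238)/102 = -14.37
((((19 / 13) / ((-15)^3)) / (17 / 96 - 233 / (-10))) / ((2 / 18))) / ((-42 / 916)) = 278464 / 76910925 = 0.00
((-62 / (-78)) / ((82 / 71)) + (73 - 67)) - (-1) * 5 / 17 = 6.98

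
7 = 7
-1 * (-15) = 15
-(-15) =15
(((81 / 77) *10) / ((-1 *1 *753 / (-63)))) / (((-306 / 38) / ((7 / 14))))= -2565 / 46937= -0.05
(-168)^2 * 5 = 141120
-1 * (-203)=203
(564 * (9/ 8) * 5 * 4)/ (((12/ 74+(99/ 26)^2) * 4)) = 26450190/ 122231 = 216.40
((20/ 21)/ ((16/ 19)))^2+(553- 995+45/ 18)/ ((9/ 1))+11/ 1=-257927/ 7056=-36.55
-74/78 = -37/39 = -0.95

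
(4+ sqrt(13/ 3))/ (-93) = -0.07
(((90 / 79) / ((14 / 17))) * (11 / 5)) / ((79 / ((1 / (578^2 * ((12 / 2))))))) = 33 / 1717073848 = 0.00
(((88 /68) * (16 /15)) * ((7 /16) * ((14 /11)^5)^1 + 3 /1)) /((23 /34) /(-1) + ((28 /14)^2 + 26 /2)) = 45980864 /121886325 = 0.38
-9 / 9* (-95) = 95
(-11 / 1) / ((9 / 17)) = -187 / 9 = -20.78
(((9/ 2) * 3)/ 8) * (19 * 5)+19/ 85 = 218329/ 1360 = 160.54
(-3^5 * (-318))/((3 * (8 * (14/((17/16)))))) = 218943/896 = 244.36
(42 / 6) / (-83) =-0.08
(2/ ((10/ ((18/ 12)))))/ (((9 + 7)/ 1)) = 3/ 160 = 0.02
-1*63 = -63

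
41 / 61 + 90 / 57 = 2609 / 1159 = 2.25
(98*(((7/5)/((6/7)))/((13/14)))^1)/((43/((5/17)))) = 33614/28509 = 1.18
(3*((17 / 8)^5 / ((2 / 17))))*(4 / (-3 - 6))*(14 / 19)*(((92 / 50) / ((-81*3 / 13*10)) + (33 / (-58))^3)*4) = 194294735078346329 / 691839055872000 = 280.84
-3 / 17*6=-18 / 17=-1.06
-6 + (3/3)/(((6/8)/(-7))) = -46/3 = -15.33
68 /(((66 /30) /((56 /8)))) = 2380 /11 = 216.36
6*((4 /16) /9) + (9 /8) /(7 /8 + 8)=125 /426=0.29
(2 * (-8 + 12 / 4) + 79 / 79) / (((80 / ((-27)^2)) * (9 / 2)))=-729 / 40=-18.22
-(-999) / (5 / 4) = 3996 / 5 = 799.20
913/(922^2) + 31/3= 26355343/2550252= 10.33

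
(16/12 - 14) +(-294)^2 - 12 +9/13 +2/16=26960591/312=86412.15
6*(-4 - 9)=-78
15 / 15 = 1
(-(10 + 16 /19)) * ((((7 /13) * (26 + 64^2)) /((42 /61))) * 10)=-86328420 /247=-349507.77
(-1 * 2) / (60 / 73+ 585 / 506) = -73876 / 73065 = -1.01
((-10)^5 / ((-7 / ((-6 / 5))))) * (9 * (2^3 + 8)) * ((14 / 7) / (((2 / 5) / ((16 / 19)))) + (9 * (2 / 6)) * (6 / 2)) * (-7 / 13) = 4337280000 / 247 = 17559838.06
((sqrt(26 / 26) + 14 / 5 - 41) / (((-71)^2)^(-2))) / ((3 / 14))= -22057339108 / 5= -4411467821.60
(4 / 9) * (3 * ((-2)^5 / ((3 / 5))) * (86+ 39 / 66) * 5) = -1016000 / 33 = -30787.88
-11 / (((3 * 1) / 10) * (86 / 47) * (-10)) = 517 / 258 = 2.00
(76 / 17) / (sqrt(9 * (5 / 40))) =152 * sqrt(2) / 51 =4.21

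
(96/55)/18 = 16/165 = 0.10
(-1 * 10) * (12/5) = -24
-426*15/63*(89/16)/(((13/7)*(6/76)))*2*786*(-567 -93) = 51902370300/13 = 3992490023.08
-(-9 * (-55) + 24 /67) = -33189 /67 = -495.36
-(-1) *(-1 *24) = -24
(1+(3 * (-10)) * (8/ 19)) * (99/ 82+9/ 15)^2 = -6386679/ 168100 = -37.99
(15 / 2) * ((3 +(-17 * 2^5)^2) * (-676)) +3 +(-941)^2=-1499525246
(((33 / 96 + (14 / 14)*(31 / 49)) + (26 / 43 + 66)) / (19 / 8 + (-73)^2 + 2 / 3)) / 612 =4556585 / 220018637328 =0.00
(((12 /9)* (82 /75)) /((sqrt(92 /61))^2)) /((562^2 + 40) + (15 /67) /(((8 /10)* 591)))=264085592 /86305605490575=0.00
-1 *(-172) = 172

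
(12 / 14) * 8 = 48 / 7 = 6.86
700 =700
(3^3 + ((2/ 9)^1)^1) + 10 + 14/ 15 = 1717/ 45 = 38.16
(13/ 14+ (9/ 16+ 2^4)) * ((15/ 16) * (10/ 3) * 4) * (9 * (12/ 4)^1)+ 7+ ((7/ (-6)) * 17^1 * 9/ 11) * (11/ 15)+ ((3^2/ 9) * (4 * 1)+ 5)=6616217/ 1120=5907.34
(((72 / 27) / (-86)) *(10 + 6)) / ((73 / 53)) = -0.36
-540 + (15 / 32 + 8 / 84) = -539.44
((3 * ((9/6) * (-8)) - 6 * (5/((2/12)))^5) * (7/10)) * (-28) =14288403528/5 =2857680705.60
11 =11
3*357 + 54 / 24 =4293 / 4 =1073.25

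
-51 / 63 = -17 / 21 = -0.81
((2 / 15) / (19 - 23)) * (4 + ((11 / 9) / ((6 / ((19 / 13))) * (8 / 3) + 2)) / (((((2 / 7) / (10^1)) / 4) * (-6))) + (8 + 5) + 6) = -34534 / 49815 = -0.69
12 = 12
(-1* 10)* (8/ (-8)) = 10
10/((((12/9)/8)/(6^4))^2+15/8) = 604661760/113374081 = 5.33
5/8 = 0.62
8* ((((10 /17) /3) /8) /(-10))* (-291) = 97 /17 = 5.71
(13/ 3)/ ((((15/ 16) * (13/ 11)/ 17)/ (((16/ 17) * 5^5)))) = 1760000/ 9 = 195555.56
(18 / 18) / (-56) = -1 / 56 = -0.02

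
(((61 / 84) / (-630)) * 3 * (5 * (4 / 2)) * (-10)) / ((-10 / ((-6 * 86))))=2623 / 147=17.84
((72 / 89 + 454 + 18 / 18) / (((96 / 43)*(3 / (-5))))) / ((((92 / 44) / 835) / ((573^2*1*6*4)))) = -1070781028124.61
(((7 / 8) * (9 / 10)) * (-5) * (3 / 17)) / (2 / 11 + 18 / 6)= -297 / 1360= -0.22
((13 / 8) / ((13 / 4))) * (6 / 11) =3 / 11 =0.27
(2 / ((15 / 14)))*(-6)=-56 / 5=-11.20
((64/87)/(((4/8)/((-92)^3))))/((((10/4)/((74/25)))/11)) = -162266120192/10875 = -14921022.55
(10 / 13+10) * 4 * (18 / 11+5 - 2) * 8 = 1597.76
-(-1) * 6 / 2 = 3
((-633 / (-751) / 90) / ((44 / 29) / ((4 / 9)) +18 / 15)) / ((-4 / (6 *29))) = -177451 / 2009676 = -0.09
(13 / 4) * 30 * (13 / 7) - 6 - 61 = 1597 / 14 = 114.07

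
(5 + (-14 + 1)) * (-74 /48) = 37 /3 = 12.33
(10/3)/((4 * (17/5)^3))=625/29478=0.02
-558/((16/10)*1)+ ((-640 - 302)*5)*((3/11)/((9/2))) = -27905/44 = -634.20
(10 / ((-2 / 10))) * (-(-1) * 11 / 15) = -110 / 3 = -36.67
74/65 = 1.14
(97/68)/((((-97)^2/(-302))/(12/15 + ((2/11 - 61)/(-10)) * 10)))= -511739/181390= -2.82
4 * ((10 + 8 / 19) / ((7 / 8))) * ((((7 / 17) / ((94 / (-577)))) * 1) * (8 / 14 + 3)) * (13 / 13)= -45698400 / 106267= -430.03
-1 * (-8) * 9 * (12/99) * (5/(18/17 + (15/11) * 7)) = 4.11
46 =46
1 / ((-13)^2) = 0.01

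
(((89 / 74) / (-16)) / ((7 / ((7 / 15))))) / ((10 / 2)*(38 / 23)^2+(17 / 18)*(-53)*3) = 47081 / 1282594640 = 0.00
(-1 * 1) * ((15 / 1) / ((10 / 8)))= -12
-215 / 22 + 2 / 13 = -2751 / 286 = -9.62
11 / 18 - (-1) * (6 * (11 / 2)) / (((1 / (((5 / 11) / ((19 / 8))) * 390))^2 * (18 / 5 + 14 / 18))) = 591373405157 / 14081166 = 41997.47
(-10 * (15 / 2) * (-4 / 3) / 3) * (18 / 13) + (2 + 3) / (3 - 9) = 3535 / 78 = 45.32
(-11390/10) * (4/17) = -268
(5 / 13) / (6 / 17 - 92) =-85 / 20254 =-0.00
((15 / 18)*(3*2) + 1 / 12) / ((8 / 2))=61 / 48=1.27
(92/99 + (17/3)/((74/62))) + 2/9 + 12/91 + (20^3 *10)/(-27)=-2956.93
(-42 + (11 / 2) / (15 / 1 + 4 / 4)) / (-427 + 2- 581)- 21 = -674699 / 32192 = -20.96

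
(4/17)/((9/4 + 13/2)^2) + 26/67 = 545738/1395275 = 0.39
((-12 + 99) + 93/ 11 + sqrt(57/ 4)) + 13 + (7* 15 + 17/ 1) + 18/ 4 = 238.73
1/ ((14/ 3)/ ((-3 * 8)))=-5.14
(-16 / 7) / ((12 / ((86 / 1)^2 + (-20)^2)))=-31184 / 21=-1484.95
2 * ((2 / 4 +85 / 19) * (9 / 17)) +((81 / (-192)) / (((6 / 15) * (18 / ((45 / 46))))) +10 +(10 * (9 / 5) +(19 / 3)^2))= 73.32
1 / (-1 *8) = -1 / 8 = -0.12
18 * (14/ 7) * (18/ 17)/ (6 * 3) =36/ 17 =2.12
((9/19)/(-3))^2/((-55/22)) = -18/1805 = -0.01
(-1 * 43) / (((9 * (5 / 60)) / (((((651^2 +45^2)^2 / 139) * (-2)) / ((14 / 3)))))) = 32053832015.90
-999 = -999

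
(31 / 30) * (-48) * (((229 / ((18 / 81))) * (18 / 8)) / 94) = -575019 / 470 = -1223.44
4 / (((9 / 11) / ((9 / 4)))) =11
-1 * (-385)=385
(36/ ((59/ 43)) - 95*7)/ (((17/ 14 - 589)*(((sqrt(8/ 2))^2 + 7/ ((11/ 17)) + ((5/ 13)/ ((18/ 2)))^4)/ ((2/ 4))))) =13943157489261/ 380246842186702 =0.04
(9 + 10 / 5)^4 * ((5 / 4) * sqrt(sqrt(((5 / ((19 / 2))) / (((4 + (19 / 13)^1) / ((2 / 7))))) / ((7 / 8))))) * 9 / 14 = 658845 * 130^(1 / 4) * 1349^(3 / 4) * sqrt(7) / 264404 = 4955.18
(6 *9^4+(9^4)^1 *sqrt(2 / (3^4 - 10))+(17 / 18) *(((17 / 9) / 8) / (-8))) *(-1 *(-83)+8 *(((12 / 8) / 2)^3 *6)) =2709693 *sqrt(142) / 284+168564462787 / 41472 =4178232.81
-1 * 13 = -13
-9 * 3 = -27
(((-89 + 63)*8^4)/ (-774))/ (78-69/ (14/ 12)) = 93184/ 12771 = 7.30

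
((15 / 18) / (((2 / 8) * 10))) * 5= 5 / 3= 1.67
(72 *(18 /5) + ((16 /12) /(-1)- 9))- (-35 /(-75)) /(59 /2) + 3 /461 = 33843356 /135995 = 248.86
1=1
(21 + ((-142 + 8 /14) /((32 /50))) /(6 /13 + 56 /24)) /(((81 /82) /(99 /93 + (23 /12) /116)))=-225969015523 /3555897408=-63.55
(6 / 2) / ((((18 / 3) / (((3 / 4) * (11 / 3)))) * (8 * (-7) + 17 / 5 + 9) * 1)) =-55 / 1744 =-0.03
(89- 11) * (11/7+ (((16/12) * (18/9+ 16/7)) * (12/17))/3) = 27066/119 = 227.45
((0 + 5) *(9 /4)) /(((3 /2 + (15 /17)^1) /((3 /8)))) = 1.77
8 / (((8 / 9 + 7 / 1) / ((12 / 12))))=72 / 71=1.01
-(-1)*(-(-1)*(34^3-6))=39298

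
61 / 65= 0.94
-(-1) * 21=21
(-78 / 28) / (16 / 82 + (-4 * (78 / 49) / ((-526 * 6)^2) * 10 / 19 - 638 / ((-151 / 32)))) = -6663613566519 / 323886795488146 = -0.02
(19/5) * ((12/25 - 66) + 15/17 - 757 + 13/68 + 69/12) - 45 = -6682374/2125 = -3144.65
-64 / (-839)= 64 / 839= 0.08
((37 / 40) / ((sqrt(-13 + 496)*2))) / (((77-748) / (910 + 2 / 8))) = -12247*sqrt(483) / 9428160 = -0.03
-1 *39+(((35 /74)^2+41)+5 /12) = 10844 /4107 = 2.64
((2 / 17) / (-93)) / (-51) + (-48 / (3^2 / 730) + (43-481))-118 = -358754194 / 80631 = -4449.33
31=31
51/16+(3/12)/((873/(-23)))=44431/13968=3.18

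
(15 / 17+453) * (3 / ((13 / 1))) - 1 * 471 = -80943 / 221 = -366.26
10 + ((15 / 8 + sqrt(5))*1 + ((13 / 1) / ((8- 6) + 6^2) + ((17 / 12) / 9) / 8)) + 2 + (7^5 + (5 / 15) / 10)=sqrt(5) + 1380689851 / 82080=16823.51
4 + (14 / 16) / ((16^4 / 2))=4.00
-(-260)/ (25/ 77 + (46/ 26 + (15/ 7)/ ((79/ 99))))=20560540/ 377939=54.40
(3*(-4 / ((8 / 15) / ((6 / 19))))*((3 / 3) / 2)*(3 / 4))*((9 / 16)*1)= -3645 / 2432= -1.50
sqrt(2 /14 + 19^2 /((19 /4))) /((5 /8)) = 8 *sqrt(3731) /35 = 13.96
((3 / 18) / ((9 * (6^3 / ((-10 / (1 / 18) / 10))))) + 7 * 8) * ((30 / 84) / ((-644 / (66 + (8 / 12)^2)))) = -2358655 / 1143072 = -2.06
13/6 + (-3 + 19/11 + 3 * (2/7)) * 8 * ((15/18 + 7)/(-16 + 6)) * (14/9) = 18467/2970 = 6.22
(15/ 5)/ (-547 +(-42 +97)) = -1/ 164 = -0.01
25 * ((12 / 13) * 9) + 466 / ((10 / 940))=572152 / 13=44011.69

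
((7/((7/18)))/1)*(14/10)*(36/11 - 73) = -96642/55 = -1757.13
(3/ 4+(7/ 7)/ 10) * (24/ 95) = 102/ 475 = 0.21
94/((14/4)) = 26.86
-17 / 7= -2.43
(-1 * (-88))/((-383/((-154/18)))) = 6776/3447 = 1.97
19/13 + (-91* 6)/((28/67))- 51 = -35257/26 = -1356.04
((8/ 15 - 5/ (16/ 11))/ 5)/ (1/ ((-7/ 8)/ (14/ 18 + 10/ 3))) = 14637/ 118400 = 0.12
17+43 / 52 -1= 875 / 52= 16.83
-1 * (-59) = 59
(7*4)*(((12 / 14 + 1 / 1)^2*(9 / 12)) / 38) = 507 / 266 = 1.91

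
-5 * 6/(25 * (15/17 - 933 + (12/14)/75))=1785/1386508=0.00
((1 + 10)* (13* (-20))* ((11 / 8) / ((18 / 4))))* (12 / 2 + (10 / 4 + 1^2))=-149435 / 18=-8301.94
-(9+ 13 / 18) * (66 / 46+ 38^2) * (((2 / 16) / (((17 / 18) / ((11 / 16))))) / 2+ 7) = -89193841625 / 900864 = -99009.22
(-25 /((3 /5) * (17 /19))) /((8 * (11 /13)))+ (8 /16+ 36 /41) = -1012303 /184008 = -5.50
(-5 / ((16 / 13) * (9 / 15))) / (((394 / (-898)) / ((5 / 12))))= 729625 / 113472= 6.43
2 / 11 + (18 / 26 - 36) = -5023 / 143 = -35.13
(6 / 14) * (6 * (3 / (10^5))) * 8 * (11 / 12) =99 / 175000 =0.00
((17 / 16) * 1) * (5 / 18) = 85 / 288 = 0.30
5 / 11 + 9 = 104 / 11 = 9.45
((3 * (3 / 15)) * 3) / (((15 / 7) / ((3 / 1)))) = 63 / 25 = 2.52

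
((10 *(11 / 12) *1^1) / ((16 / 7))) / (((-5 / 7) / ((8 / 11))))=-49 / 12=-4.08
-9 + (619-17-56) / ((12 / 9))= 801 / 2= 400.50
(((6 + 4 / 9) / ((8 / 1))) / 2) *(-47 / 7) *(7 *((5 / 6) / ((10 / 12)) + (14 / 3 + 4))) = -183.00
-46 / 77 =-0.60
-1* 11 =-11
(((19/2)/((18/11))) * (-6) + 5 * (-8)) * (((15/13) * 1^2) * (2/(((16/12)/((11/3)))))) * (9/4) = -222255/208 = -1068.53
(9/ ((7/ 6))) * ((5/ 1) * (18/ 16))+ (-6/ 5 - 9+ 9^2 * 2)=27327/ 140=195.19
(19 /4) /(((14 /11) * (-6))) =-209 /336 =-0.62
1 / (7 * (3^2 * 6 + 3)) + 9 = 3592 / 399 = 9.00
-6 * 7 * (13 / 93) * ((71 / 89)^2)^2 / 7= -660703706 / 1945009471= -0.34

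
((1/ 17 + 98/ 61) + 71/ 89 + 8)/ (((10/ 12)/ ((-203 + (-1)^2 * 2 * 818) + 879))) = 787989984/ 27145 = 29028.92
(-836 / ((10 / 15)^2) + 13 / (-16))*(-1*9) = 270981 / 16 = 16936.31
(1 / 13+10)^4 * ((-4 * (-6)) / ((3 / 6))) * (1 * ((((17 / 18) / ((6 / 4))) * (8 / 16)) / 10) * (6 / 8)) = 5006498657 / 428415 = 11686.10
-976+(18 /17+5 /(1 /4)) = -16234 /17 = -954.94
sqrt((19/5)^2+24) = 6.20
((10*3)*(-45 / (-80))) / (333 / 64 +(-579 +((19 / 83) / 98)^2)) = -17863728120 / 607416371771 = -0.03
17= 17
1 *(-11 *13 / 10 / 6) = -143 / 60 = -2.38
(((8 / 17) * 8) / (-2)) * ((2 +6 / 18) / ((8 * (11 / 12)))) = -0.60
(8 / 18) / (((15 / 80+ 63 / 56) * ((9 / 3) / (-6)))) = -128 / 189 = -0.68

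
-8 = -8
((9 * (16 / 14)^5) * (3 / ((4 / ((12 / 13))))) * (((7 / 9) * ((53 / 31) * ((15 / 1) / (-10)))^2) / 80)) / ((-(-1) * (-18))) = -6471936 / 149978465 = -0.04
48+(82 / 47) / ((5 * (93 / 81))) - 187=-1010401 / 7285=-138.70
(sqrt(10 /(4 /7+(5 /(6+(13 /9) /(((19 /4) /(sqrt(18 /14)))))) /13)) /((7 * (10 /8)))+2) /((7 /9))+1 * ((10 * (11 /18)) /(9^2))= 72 * sqrt(11830 * sqrt(7)+544635) /(245 * sqrt(2704 * sqrt(7)+138453))+13507 /5103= 3.23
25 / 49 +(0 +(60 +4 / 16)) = 11909 / 196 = 60.76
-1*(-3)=3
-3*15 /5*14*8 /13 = -1008 /13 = -77.54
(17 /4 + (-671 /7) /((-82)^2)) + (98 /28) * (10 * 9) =3756447 /11767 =319.24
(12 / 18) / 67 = 2 / 201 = 0.01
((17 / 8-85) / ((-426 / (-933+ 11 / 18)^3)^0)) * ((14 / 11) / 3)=-1547 / 44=-35.16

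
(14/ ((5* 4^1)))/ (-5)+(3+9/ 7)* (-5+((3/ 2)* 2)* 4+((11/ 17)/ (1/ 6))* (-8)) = -614333/ 5950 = -103.25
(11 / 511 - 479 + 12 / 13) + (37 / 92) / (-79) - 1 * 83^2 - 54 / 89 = -31659144846243 / 4297037836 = -7367.67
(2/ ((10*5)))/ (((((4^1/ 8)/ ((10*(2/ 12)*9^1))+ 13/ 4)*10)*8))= 3/ 19700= 0.00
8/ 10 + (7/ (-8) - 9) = -363/ 40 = -9.08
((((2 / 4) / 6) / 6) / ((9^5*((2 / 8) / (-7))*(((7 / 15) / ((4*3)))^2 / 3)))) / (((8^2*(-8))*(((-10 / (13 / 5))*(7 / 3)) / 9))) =-13 / 508032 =-0.00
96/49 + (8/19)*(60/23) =65472/21413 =3.06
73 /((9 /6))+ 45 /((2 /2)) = 281 /3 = 93.67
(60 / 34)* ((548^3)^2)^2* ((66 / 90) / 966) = 982569626232127295731091400000.00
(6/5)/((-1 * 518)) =-3/1295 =-0.00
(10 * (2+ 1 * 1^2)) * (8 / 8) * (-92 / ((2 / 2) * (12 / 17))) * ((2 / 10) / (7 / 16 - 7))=12512 / 105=119.16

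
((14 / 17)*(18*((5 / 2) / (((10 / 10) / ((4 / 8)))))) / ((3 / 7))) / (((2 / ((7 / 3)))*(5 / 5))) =1715 / 34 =50.44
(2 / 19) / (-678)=-1 / 6441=-0.00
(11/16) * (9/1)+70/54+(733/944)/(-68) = 7.47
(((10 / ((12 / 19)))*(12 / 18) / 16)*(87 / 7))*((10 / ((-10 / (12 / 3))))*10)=-13775 / 42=-327.98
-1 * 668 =-668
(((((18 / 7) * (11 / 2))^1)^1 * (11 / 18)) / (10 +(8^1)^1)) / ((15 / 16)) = 484 / 945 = 0.51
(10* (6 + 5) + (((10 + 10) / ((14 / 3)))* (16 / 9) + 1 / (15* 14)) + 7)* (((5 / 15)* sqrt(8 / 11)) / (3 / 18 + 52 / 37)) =1936654* sqrt(22) / 403095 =22.53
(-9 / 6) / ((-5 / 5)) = 3 / 2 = 1.50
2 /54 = 1 /27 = 0.04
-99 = -99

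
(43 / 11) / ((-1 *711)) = -43 / 7821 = -0.01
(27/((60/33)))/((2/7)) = 2079/40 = 51.98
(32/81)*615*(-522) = -380480/3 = -126826.67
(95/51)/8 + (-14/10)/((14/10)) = -313/408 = -0.77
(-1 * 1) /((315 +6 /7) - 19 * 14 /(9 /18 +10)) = -21 /6101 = -0.00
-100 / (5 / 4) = -80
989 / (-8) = -989 / 8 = -123.62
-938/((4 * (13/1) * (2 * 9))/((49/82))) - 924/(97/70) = -2484388837/3722472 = -667.40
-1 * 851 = -851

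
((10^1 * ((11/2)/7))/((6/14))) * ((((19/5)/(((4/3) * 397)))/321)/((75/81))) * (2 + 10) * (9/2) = 50787/2123950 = 0.02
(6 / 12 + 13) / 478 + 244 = 233291 / 956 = 244.03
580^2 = 336400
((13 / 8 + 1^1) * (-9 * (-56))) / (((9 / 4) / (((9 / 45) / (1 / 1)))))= 588 / 5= 117.60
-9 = -9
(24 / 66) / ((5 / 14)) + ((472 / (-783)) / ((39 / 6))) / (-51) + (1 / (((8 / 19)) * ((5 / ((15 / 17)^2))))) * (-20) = -6189825229 / 970771230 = -6.38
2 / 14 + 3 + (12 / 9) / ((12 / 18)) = 36 / 7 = 5.14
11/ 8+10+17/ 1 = 227/ 8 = 28.38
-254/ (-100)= 127/ 50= 2.54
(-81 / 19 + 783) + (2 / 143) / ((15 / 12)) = 778.75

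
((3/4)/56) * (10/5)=3/112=0.03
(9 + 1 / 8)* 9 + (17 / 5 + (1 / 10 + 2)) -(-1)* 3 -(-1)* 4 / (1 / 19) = 1333 / 8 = 166.62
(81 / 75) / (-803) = -27 / 20075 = -0.00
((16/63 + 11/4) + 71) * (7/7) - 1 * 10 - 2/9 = 16073/252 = 63.78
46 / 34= 23 / 17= 1.35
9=9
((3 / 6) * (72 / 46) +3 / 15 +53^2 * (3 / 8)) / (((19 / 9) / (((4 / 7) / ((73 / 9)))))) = 78570729 / 2233070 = 35.19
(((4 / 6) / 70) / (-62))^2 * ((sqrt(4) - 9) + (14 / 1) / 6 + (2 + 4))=1 / 31785075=0.00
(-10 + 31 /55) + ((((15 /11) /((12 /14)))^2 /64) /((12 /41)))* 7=-15780173 /1858560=-8.49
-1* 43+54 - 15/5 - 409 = -401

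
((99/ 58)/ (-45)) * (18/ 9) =-11/ 145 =-0.08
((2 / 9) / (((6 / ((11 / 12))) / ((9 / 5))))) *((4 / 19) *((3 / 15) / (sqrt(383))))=11 *sqrt(383) / 1637325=0.00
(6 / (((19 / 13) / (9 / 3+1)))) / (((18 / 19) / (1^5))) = 52 / 3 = 17.33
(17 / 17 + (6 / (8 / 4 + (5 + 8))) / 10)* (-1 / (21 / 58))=-1508 / 525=-2.87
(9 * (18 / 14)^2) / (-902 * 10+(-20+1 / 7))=-81 / 49217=-0.00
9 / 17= 0.53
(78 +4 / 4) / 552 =79 / 552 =0.14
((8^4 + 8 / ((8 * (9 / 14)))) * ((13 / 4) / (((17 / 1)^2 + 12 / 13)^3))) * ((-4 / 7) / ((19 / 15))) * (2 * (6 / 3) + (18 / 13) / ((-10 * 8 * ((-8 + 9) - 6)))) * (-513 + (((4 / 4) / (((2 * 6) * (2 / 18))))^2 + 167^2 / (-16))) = 271738526964931 / 122071212788520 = 2.23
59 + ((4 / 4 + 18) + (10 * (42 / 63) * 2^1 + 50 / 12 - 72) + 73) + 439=535.50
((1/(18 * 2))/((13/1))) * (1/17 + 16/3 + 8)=683/23868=0.03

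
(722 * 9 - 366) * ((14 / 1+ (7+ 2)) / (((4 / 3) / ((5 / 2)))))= 264442.50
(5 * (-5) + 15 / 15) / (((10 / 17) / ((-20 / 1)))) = 816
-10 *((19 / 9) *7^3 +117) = -75700 / 9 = -8411.11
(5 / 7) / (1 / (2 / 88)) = 5 / 308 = 0.02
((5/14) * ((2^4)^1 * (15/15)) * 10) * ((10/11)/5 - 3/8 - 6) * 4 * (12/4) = -327000/77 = -4246.75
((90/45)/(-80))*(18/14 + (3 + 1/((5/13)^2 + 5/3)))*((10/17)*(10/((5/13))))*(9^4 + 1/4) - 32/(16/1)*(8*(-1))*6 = -2108698185/175168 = -12038.15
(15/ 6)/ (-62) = -0.04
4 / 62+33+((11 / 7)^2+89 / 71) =3967487 / 107849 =36.79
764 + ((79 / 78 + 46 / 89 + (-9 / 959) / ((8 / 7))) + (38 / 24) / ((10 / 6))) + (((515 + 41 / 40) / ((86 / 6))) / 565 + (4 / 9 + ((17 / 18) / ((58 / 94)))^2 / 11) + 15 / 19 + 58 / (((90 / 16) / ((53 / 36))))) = 214694010574848718036 / 274137302254218975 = 783.16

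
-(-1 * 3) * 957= 2871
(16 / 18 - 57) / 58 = -505 / 522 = -0.97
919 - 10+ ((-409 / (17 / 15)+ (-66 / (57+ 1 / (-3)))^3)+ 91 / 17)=338929826 / 614125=551.89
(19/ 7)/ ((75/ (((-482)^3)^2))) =453812576154011.92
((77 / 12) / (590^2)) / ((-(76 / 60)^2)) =-0.00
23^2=529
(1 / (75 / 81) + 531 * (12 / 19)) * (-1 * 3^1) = -479439 / 475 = -1009.35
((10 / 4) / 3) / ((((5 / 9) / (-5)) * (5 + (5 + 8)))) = -0.42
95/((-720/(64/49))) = -76/441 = -0.17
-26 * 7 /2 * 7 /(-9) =637 /9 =70.78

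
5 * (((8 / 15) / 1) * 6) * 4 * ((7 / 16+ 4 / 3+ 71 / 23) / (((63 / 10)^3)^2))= 21452000000 / 4314121652421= 0.00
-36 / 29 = -1.24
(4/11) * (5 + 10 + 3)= 6.55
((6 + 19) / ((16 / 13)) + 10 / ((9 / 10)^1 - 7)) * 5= 93.37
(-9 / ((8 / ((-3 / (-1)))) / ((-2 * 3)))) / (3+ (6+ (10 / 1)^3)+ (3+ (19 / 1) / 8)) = 54 / 2705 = 0.02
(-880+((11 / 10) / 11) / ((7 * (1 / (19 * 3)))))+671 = -14573 / 70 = -208.19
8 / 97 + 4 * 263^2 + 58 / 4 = 53677973 / 194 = 276690.58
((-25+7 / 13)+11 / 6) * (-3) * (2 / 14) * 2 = 1765 / 91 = 19.40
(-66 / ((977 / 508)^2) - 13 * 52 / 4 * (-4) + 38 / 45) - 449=9020335757 / 42953805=210.00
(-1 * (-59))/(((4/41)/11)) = 26609/4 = 6652.25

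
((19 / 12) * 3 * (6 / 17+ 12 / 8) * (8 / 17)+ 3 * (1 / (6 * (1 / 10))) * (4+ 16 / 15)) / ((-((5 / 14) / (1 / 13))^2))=-1001756 / 732615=-1.37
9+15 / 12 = 41 / 4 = 10.25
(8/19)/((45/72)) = 64/95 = 0.67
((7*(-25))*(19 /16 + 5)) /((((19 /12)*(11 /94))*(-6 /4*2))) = 74025 /38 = 1948.03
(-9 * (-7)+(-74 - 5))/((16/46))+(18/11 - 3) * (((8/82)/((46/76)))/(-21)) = -3339346/72611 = -45.99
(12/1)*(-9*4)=-432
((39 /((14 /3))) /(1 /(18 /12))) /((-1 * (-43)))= 351 /1204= 0.29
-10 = -10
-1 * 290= -290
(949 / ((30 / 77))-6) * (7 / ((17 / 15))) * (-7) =-3571757 / 34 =-105051.68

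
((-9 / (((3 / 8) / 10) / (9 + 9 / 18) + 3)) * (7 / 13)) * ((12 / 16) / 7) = -1710 / 9893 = -0.17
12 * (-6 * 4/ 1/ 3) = -96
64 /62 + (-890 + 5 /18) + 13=-488635 /558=-875.69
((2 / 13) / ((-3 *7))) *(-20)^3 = 16000 / 273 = 58.61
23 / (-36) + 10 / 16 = -1 / 72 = -0.01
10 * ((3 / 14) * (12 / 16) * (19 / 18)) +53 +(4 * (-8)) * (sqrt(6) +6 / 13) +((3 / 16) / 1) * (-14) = 6789 / 182-32 * sqrt(6) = -41.08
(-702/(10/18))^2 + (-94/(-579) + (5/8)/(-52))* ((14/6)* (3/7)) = 9614599060361/6021600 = 1596685.11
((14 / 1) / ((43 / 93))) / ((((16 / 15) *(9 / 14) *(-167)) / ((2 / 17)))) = -7595 / 244154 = -0.03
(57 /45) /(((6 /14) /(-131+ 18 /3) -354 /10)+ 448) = 3325 /1083066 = 0.00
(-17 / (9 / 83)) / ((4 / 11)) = -15521 / 36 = -431.14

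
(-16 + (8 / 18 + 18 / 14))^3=-726572699 / 250047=-2905.74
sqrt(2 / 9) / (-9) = -sqrt(2) / 27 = -0.05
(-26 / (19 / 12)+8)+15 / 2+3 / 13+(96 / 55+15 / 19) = 50119 / 27170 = 1.84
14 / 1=14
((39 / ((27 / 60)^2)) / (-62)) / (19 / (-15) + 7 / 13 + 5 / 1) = -169000 / 232407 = -0.73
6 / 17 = 0.35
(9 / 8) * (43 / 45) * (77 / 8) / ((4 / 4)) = 3311 / 320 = 10.35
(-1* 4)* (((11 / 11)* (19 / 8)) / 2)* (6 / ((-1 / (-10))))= -285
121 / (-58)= -121 / 58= -2.09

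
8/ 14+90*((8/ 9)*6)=3364/ 7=480.57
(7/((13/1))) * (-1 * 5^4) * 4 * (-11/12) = 48125/39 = 1233.97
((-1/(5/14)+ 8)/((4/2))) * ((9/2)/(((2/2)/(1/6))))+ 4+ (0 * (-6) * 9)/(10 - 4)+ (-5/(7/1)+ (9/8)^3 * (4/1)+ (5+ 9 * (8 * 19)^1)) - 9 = 6159691/4480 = 1374.93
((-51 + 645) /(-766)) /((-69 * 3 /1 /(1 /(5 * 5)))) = 33 /220225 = 0.00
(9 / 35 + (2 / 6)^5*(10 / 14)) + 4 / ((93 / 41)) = 76216 / 37665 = 2.02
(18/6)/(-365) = -3/365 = -0.01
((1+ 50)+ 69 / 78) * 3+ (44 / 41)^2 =6853343 / 43706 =156.81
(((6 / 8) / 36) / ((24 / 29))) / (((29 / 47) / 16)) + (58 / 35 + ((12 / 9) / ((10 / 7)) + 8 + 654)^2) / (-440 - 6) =-2766904073 / 2809800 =-984.73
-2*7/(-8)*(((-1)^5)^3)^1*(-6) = 21/2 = 10.50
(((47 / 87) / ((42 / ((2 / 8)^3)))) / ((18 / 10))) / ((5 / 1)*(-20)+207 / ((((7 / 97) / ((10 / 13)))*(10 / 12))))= 3055 / 69710201856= 0.00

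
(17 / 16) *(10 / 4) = 2.66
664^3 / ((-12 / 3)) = -73188736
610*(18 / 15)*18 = 13176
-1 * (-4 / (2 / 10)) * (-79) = -1580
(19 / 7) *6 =114 / 7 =16.29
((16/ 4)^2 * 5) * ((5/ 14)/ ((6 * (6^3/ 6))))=25/ 189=0.13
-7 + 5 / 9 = -58 / 9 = -6.44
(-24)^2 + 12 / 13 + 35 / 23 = 172955 / 299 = 578.44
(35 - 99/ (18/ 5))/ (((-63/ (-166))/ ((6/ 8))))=415/ 28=14.82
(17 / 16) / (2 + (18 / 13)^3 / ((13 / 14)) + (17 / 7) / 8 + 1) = 199927 / 1159538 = 0.17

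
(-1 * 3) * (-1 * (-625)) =-1875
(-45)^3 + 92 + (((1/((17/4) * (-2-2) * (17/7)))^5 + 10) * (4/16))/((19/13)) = -13947407849000770213/153215536434124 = -91031.29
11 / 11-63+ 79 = 17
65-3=62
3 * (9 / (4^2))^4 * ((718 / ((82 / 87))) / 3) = 204919713 / 2686976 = 76.26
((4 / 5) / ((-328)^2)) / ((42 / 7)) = 1 / 806880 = 0.00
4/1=4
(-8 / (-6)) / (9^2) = 4 / 243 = 0.02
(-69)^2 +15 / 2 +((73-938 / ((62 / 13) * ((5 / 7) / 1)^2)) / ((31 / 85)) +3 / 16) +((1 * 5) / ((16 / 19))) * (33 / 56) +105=17308797699 / 4305280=4020.37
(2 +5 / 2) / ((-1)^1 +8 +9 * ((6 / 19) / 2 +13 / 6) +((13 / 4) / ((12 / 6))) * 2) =342 / 2369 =0.14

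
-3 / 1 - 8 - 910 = -921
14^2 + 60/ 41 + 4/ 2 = 8178/ 41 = 199.46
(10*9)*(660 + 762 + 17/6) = 128235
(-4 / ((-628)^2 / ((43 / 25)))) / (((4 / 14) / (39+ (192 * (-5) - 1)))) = 138761 / 2464900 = 0.06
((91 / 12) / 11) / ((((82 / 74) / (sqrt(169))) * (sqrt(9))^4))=43771 / 438372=0.10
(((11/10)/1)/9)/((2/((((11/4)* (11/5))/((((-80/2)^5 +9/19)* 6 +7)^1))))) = -25289/42024959326800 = -0.00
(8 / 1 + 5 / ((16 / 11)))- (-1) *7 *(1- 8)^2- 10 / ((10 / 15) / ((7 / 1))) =3991 / 16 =249.44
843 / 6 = 140.50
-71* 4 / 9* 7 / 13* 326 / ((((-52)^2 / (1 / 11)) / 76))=-3078418 / 217503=-14.15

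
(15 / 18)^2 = 25 / 36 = 0.69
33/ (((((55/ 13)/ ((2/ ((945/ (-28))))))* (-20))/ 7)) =182/ 1125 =0.16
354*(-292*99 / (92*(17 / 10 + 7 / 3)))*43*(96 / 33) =-9600819840 / 2783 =-3449809.50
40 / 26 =1.54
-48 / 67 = -0.72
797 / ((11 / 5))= 3985 / 11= 362.27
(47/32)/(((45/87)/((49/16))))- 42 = -255773/7680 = -33.30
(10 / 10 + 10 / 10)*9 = 18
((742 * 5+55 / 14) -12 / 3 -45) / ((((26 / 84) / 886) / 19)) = 2591207118 / 13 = 199323624.46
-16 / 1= -16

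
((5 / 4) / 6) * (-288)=-60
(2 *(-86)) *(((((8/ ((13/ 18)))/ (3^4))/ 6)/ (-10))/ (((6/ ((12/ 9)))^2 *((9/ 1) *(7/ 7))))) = 2752/ 1279395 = 0.00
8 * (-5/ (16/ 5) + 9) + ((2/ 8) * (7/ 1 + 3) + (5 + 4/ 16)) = 269/ 4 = 67.25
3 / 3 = 1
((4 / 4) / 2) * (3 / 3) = 1 / 2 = 0.50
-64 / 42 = -1.52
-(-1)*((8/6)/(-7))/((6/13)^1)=-26/63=-0.41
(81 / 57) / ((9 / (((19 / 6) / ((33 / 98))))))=49 / 33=1.48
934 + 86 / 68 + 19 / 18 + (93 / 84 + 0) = 4015939 / 4284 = 937.43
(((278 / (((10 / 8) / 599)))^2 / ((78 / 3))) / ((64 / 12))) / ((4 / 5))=20797182363 / 130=159978325.87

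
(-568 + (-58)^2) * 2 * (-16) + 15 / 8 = -715761 / 8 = -89470.12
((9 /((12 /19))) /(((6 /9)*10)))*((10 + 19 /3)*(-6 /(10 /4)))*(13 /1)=-108927 /100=-1089.27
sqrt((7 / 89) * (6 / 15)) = sqrt(6230) / 445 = 0.18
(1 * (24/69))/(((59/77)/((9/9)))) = 0.45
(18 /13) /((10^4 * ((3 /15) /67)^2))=40401 /2600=15.54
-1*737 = -737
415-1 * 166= 249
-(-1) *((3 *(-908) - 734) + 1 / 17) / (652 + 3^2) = -58785 / 11237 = -5.23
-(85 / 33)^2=-7225 / 1089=-6.63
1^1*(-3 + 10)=7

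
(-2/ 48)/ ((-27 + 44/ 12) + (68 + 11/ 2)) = -1/ 1204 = -0.00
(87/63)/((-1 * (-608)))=29/12768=0.00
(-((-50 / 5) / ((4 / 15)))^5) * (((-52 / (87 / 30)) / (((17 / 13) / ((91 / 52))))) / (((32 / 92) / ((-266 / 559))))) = 3302913427734375 / 1356736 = 2434455507.73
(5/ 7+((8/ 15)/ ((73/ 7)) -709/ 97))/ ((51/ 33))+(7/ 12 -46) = -2510268259/ 50558340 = -49.65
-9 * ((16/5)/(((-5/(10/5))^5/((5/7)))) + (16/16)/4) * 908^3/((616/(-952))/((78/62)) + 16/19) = -420691947880705488/90321875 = -4657697239.80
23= 23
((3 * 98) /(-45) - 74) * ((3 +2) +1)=-483.20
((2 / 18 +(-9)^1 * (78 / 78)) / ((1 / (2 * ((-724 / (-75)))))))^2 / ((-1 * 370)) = -268378112 / 3371625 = -79.60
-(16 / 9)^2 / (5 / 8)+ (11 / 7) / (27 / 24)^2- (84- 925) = 2373419 / 2835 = 837.18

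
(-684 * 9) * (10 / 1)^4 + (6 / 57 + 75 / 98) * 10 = -57312351895 / 931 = -61559991.29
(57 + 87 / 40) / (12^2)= 263 / 640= 0.41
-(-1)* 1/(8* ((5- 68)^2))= 1/31752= 0.00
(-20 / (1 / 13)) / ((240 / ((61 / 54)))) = -793 / 648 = -1.22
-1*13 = -13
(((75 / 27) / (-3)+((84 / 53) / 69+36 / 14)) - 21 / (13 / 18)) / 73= -82090585 / 218641059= -0.38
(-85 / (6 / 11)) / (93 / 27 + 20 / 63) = -6545 / 158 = -41.42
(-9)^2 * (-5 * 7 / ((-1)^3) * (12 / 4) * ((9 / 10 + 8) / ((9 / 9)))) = 151389 / 2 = 75694.50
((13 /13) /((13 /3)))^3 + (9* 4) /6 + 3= 19800 /2197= 9.01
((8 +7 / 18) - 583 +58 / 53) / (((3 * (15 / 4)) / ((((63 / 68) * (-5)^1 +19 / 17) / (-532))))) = -26153053 / 77651784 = -0.34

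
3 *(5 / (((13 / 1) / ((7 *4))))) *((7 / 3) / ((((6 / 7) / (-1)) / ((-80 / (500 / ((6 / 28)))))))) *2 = 392 / 65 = 6.03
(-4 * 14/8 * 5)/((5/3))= -21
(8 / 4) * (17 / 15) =34 / 15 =2.27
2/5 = 0.40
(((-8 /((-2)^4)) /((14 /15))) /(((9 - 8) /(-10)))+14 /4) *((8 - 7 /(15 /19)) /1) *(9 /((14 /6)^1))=-7254 /245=-29.61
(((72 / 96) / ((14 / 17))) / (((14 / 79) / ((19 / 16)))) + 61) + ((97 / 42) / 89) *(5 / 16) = 224770405 / 3349248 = 67.11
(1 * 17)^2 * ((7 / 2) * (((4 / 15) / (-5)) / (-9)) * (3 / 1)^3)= 4046 / 25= 161.84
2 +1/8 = 17/8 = 2.12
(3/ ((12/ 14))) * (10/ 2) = 35/ 2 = 17.50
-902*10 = -9020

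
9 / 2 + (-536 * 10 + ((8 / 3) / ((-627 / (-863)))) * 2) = -20119775 / 3762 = -5348.16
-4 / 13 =-0.31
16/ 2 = 8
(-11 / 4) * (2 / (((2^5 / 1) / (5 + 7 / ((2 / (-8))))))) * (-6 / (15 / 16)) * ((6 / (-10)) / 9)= 253 / 150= 1.69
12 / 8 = 3 / 2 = 1.50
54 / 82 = 0.66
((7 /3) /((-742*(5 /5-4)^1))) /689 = 0.00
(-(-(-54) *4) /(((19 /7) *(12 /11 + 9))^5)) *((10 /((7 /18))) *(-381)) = 23572223172960 /171702502583743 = 0.14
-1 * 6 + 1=-5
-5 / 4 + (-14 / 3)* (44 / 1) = -2479 / 12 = -206.58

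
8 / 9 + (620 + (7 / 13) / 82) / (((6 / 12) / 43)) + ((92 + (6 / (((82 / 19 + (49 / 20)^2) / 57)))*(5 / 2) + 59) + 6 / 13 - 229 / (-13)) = 20153021673425 / 376175943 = 53573.39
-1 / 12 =-0.08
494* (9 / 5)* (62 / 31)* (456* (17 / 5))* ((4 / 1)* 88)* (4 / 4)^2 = 24263635968 / 25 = 970545438.72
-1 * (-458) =458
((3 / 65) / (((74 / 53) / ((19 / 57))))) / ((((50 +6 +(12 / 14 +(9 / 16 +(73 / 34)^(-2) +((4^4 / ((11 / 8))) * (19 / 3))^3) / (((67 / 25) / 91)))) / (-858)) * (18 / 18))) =-0.00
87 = 87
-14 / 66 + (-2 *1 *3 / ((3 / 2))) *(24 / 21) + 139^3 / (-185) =-620582414 / 42735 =-14521.64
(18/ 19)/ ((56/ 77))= 99/ 76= 1.30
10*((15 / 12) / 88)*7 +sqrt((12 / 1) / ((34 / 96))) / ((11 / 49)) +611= 1176*sqrt(17) / 187 +107711 / 176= 637.92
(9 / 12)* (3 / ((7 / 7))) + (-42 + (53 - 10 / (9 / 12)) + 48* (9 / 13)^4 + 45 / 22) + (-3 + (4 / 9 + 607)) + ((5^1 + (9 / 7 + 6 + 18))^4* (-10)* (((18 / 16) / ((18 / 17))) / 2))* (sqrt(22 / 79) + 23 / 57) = -10731054160* sqrt(1738) / 189679 - 930183971018220805 / 515958006564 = -4161394.77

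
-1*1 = -1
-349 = -349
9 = 9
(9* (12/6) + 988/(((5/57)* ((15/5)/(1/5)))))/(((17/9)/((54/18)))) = 518994/425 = 1221.16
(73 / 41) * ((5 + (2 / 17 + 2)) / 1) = 8833 / 697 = 12.67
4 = 4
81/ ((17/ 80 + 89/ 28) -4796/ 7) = -45360/ 381781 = -0.12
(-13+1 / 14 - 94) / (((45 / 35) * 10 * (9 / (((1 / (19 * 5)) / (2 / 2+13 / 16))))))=-0.01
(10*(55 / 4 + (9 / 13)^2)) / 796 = 0.18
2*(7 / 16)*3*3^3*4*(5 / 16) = 2835 / 32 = 88.59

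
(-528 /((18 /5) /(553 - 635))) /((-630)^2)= 1804 /59535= 0.03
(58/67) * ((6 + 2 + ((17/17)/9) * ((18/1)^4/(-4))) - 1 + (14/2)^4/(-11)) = -1995200/737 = -2707.19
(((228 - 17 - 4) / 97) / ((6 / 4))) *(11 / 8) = 759 / 388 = 1.96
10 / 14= 5 / 7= 0.71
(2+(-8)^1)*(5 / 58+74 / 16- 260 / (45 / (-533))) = -6439949 / 348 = -18505.60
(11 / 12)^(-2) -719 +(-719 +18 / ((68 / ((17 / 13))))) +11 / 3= -13522739 / 9438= -1432.80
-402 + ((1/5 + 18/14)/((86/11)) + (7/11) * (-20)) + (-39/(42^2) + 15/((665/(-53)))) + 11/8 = -21897305783/52843560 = -414.38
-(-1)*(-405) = -405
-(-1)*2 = 2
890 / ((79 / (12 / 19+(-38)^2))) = 24428720 / 1501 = 16274.96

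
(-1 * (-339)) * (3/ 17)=1017/ 17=59.82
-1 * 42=-42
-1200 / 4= -300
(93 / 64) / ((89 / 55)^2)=281325 / 506944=0.55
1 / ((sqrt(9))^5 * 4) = 1 / 972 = 0.00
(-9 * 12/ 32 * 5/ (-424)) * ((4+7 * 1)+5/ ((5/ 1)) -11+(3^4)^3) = 35872335/ 1696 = 21151.14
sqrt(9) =3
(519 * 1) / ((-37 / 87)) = -1220.35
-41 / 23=-1.78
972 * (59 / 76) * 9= 129033 / 19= 6791.21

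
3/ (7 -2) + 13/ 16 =113/ 80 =1.41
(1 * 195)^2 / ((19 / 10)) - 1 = 380231 / 19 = 20012.16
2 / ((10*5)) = 1 / 25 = 0.04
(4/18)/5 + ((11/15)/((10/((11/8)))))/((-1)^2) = 523/3600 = 0.15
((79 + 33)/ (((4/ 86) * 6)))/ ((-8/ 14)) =-2107/ 3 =-702.33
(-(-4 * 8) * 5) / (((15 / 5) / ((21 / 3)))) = 373.33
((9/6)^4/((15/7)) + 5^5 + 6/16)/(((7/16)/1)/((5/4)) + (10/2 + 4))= 250219/748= 334.52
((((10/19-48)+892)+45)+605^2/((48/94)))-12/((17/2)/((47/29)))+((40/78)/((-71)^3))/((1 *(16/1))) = 250232375712753519/348665443048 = 717686.20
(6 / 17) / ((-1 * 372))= -1 / 1054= -0.00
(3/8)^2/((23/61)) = 549/1472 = 0.37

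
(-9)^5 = -59049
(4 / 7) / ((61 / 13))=52 / 427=0.12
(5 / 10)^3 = 1 / 8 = 0.12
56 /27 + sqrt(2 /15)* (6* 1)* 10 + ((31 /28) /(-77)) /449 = 54209627 /26137188 + 4* sqrt(30) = 23.98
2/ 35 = 0.06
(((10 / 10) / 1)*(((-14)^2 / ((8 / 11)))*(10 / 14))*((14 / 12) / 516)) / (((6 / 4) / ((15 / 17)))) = 0.26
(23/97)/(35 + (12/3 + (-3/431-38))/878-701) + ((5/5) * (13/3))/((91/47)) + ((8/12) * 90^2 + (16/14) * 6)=2777070468455821/513407608665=5409.09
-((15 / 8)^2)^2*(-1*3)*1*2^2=151875 / 1024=148.32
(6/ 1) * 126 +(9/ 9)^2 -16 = 741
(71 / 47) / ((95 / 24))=1704 / 4465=0.38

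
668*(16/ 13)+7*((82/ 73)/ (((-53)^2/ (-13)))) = 2191552210/ 2665741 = 822.12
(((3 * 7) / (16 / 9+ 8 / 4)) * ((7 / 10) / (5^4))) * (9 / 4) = 11907 / 850000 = 0.01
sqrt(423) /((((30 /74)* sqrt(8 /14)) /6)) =111* sqrt(329) /5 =402.67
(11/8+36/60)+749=30039/40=750.98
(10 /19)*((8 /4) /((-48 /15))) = -25 /76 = -0.33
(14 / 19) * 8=112 / 19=5.89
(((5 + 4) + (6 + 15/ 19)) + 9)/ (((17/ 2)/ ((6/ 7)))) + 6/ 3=10174/ 2261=4.50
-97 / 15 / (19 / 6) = -2.04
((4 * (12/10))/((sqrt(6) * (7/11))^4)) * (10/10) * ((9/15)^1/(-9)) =-29282/540225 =-0.05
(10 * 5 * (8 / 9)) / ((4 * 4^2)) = 25 / 36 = 0.69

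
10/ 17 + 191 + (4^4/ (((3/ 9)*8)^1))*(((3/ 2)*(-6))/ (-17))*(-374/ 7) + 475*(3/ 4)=-1031773/ 476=-2167.59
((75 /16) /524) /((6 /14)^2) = 1225 /25152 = 0.05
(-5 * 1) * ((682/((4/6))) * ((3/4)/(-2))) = 15345/8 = 1918.12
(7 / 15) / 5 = 7 / 75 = 0.09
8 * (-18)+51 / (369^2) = -6535711 / 45387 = -144.00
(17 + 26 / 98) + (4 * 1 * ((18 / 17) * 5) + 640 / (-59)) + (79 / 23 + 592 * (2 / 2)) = 704260259 / 1130381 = 623.03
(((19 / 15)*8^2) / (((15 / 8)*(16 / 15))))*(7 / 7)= 608 / 15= 40.53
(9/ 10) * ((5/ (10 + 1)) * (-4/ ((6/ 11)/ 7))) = -21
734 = 734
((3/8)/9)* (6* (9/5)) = 9/20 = 0.45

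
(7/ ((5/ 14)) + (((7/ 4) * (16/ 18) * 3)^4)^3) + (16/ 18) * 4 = 283469623405538/ 2657205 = 106679621.41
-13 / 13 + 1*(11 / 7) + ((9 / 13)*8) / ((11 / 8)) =4604 / 1001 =4.60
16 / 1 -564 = -548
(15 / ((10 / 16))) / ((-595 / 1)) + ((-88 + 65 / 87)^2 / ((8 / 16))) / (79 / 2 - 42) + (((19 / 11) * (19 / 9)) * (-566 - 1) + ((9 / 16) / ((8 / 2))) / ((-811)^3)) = -13796736204140555337193 / 1691183344015408320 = -8158.04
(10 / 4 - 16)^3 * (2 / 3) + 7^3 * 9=5787 / 4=1446.75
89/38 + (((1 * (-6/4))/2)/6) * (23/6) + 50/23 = 84677/20976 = 4.04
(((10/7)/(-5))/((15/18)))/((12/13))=-13/35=-0.37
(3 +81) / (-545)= -84 / 545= -0.15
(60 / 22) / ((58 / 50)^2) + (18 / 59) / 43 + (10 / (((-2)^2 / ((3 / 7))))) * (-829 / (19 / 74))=-10791982859121 / 3121481671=-3457.33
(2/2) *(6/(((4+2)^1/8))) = 8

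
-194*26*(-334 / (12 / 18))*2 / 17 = 5054088 / 17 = 297299.29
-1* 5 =-5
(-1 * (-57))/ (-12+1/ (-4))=-228/ 49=-4.65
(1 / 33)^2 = 1 / 1089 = 0.00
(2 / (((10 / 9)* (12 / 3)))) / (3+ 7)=9 / 200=0.04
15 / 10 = 1.50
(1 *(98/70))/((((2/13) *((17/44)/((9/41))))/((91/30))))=15.68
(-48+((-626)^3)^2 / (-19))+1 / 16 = -962866289156324589 / 304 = -3167323319593172.99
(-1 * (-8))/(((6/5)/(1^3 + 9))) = 200/3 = 66.67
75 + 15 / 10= 153 / 2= 76.50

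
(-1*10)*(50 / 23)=-500 / 23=-21.74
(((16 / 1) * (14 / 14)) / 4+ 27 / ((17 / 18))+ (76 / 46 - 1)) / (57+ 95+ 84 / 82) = 532877 / 2453134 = 0.22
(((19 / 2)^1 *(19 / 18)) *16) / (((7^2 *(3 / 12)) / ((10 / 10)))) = 5776 / 441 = 13.10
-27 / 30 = -9 / 10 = -0.90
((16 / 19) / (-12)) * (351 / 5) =-468 / 95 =-4.93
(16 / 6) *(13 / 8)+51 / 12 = 103 / 12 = 8.58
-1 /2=-0.50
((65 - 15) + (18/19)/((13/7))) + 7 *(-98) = -635.49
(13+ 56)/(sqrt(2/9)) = 146.37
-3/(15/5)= -1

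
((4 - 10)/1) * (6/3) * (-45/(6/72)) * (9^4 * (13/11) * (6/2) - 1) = 1658024640/11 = 150729512.73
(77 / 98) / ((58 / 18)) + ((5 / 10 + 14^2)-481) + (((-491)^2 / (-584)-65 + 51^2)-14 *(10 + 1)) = 199752285 / 118552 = 1684.93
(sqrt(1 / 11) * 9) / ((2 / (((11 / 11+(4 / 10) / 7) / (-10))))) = -333 * sqrt(11) / 7700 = -0.14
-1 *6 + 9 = 3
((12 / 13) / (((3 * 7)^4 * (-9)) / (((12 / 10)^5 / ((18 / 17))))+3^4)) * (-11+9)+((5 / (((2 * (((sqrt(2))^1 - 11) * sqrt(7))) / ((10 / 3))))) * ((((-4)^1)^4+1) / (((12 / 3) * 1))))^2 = 454086875 * sqrt(2) / 7137144+495210310587742507 / 1392171551302896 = 445.69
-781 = -781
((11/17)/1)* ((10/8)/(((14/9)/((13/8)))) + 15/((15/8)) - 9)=1507/7616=0.20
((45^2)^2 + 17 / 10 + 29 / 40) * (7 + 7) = 1148175679 / 20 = 57408783.95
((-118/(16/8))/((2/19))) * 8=-4484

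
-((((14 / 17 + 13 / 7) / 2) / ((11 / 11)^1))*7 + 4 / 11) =-9.75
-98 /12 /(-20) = 49 /120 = 0.41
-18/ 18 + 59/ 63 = -4/ 63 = -0.06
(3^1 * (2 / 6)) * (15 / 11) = 15 / 11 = 1.36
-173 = -173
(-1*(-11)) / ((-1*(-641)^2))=-11 / 410881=-0.00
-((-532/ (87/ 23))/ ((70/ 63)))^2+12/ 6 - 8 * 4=-16052.32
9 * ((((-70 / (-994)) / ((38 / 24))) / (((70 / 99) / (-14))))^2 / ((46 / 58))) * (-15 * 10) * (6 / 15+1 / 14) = -182338588080 / 292987961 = -622.34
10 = 10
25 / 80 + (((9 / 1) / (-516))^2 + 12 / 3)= 63795 / 14792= 4.31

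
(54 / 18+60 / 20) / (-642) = -1 / 107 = -0.01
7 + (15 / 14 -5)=43 / 14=3.07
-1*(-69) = 69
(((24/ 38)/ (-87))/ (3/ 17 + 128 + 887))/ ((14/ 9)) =-153/ 33282053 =-0.00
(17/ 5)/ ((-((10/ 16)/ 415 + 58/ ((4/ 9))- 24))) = -11288/ 353585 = -0.03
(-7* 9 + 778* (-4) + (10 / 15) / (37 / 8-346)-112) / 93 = -26930407 / 761949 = -35.34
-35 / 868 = -5 / 124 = -0.04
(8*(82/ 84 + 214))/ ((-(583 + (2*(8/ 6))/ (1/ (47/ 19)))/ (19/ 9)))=-13037876/ 2117241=-6.16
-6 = -6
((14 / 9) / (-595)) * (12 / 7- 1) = -2 / 1071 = -0.00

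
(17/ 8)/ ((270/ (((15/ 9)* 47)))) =799/ 1296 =0.62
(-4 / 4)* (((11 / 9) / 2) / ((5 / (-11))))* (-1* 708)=-14278 / 15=-951.87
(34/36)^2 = 289/324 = 0.89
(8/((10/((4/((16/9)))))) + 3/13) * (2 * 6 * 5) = 121.85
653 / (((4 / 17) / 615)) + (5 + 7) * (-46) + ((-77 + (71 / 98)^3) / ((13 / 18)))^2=380354496155111349 / 221460595216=1717481.59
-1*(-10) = 10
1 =1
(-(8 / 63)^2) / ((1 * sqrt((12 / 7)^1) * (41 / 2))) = -64 * sqrt(21) / 488187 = -0.00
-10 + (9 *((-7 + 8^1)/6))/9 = -59/6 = -9.83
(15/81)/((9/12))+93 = 7553/81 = 93.25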